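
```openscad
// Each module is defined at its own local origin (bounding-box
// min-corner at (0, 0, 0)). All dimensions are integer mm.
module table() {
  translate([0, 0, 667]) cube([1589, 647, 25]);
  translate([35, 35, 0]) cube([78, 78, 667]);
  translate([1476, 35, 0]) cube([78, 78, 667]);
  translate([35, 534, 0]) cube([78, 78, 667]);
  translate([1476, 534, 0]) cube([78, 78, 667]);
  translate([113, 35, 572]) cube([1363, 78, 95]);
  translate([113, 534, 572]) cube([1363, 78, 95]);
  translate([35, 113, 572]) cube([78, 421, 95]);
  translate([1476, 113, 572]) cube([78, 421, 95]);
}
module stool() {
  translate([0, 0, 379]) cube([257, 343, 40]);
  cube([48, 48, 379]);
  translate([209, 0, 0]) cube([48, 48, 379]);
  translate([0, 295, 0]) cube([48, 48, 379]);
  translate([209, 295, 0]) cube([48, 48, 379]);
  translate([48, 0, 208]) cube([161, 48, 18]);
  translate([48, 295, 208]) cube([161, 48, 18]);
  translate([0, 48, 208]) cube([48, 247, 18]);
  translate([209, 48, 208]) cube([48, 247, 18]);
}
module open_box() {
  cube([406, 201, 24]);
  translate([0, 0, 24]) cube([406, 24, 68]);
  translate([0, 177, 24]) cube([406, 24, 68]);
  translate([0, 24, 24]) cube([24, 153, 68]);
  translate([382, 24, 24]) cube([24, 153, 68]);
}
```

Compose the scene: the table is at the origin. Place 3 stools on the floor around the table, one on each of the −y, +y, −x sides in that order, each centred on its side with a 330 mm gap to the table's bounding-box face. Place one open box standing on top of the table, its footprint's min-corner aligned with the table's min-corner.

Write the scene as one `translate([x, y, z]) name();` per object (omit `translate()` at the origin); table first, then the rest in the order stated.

table();
translate([666, -673, 0]) stool();
translate([666, 977, 0]) stool();
translate([-587, 152, 0]) stool();
translate([0, 0, 692]) open_box();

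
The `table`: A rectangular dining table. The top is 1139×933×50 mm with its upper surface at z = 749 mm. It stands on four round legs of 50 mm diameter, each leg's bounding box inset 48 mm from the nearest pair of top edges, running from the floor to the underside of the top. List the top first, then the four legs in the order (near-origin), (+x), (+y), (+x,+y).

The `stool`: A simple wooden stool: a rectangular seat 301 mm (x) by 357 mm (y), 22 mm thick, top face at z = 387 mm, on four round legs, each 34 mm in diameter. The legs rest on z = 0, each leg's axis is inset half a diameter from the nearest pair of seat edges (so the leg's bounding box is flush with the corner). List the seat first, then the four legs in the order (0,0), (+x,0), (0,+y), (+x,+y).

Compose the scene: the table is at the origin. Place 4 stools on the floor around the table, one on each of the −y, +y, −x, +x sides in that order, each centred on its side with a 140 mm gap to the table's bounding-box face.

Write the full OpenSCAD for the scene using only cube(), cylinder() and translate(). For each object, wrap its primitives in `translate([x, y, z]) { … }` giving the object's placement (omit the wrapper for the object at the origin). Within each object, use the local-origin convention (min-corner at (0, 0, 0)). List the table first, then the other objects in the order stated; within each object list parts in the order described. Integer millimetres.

translate([0, 0, 699]) cube([1139, 933, 50]);
translate([73, 73, 0]) cylinder(h = 699, r = 25);
translate([1066, 73, 0]) cylinder(h = 699, r = 25);
translate([73, 860, 0]) cylinder(h = 699, r = 25);
translate([1066, 860, 0]) cylinder(h = 699, r = 25);
translate([419, -497, 0]) {
  translate([0, 0, 365]) cube([301, 357, 22]);
  translate([17, 17, 0]) cylinder(h = 365, r = 17);
  translate([284, 17, 0]) cylinder(h = 365, r = 17);
  translate([17, 340, 0]) cylinder(h = 365, r = 17);
  translate([284, 340, 0]) cylinder(h = 365, r = 17);
}
translate([419, 1073, 0]) {
  translate([0, 0, 365]) cube([301, 357, 22]);
  translate([17, 17, 0]) cylinder(h = 365, r = 17);
  translate([284, 17, 0]) cylinder(h = 365, r = 17);
  translate([17, 340, 0]) cylinder(h = 365, r = 17);
  translate([284, 340, 0]) cylinder(h = 365, r = 17);
}
translate([-441, 288, 0]) {
  translate([0, 0, 365]) cube([301, 357, 22]);
  translate([17, 17, 0]) cylinder(h = 365, r = 17);
  translate([284, 17, 0]) cylinder(h = 365, r = 17);
  translate([17, 340, 0]) cylinder(h = 365, r = 17);
  translate([284, 340, 0]) cylinder(h = 365, r = 17);
}
translate([1279, 288, 0]) {
  translate([0, 0, 365]) cube([301, 357, 22]);
  translate([17, 17, 0]) cylinder(h = 365, r = 17);
  translate([284, 17, 0]) cylinder(h = 365, r = 17);
  translate([17, 340, 0]) cylinder(h = 365, r = 17);
  translate([284, 340, 0]) cylinder(h = 365, r = 17);
}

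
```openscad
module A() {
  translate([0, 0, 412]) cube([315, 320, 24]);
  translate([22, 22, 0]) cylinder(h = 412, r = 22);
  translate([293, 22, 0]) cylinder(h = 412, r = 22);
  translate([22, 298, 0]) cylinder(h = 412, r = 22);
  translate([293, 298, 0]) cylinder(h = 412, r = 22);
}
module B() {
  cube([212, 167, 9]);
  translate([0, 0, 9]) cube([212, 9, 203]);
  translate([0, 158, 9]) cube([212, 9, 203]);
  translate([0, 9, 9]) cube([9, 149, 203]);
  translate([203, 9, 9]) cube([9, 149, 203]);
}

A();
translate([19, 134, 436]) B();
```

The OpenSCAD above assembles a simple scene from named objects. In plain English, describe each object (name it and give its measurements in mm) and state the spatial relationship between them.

A is a simple wooden stool: a rectangular seat 315 mm (x) by 320 mm (y), 24 mm thick, top face at z = 436 mm, on four round legs, each 44 mm in diameter. The legs rest on z = 0, each leg's axis is inset half a diameter from the nearest pair of seat edges (so the leg's bounding box is flush with the corner).

B is an open storage box with external size 212×167×212 mm and wall thickness 9 mm (the base is also 9 mm thick). The base covers the whole footprint; the four walls stand on the base, with the y-facing walls full-width and the x-facing walls fitting between their inner faces.

The open box is on top of the stool.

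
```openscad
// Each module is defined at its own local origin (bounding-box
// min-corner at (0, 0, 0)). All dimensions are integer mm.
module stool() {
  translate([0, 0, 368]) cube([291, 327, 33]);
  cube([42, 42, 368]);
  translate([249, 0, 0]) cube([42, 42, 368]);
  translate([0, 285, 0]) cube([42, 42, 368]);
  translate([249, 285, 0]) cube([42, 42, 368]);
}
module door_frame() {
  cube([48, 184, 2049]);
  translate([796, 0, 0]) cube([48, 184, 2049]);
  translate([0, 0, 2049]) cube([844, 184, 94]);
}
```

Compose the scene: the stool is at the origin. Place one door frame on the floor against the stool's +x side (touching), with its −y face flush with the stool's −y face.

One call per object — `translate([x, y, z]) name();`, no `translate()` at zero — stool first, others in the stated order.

stool();
translate([291, 0, 0]) door_frame();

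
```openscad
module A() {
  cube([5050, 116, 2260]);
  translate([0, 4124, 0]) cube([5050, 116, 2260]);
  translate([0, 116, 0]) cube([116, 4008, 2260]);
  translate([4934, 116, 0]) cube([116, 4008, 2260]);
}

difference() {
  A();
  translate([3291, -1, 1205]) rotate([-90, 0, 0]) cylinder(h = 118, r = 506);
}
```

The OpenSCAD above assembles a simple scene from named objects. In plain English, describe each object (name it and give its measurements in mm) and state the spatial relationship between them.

A is the wall frame of a small rectangular building: four walls, each 2260 mm tall and 116 mm thick, enclosing a footprint 5050 mm (x) by 4240 mm (y) outside-to-outside, with no floor or roof. The front and back walls (the −y and +y sides) span the full width; the two side walls fit between them.

The house frame has a circular hole of radius 506 mm through its front wall, centred at (x = 3291, z = 1205).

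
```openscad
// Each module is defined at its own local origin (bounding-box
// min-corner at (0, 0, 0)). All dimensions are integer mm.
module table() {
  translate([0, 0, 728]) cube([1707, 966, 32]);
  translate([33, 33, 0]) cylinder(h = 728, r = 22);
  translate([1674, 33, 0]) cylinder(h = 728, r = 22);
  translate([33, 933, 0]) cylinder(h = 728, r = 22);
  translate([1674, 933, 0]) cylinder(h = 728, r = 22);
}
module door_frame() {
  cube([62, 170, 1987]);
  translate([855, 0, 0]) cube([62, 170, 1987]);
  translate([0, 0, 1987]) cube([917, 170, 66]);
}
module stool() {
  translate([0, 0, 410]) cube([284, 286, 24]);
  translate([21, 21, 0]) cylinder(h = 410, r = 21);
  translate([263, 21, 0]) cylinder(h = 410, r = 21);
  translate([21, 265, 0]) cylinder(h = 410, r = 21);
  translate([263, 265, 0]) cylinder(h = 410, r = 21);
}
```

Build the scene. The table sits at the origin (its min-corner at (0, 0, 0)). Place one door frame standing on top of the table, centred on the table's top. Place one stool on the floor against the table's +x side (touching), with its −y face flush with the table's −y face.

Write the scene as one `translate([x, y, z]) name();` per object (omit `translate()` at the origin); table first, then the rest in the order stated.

table();
translate([395, 398, 760]) door_frame();
translate([1707, 0, 0]) stool();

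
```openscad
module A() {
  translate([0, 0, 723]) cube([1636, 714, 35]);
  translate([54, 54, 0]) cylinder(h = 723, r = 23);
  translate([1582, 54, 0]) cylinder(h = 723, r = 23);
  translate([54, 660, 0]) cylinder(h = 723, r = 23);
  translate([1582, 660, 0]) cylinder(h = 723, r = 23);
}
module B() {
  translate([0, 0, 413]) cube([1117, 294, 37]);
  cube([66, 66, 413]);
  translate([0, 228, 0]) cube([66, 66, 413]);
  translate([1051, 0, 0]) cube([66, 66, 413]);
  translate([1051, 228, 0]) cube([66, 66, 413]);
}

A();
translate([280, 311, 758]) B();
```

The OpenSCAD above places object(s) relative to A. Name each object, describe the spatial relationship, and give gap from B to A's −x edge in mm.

A is a table. B is a bench. The bench is on top of the table. The gap from the bench to the table's −x edge is 280 mm.

The bench's min-x is at 280; the table's min-x is 0; gap = 280 mm.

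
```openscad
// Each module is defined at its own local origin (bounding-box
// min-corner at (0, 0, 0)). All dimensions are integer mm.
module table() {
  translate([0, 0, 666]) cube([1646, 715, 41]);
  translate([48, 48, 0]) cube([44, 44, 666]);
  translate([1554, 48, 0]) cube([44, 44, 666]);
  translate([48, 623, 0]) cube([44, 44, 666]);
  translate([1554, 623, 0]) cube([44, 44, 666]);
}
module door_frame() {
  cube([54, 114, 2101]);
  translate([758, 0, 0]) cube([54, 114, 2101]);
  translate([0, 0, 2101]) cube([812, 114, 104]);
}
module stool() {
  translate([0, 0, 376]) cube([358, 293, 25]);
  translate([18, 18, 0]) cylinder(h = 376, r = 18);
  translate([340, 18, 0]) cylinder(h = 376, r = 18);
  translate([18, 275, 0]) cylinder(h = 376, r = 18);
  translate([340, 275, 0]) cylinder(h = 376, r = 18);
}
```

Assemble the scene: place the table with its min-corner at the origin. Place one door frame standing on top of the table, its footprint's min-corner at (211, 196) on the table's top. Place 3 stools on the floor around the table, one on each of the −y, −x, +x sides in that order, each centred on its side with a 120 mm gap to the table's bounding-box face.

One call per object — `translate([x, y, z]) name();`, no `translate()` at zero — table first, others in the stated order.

table();
translate([211, 196, 707]) door_frame();
translate([644, -413, 0]) stool();
translate([-478, 211, 0]) stool();
translate([1766, 211, 0]) stool();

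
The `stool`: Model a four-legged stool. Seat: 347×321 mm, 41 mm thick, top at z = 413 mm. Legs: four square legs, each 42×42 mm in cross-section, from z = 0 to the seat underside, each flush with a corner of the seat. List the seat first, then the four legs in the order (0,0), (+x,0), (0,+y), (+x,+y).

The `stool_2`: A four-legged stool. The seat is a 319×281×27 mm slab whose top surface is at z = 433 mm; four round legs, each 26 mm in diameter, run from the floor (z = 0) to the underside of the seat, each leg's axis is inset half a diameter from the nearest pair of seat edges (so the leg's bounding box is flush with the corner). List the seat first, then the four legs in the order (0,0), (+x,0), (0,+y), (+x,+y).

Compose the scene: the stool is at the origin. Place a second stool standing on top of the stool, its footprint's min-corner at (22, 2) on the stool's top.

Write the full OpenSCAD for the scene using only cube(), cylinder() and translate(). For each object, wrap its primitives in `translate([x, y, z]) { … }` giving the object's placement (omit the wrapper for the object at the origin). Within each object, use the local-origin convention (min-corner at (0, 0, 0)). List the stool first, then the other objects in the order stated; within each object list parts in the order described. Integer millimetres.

translate([0, 0, 372]) cube([347, 321, 41]);
cube([42, 42, 372]);
translate([305, 0, 0]) cube([42, 42, 372]);
translate([0, 279, 0]) cube([42, 42, 372]);
translate([305, 279, 0]) cube([42, 42, 372]);
translate([22, 2, 413]) {
  translate([0, 0, 406]) cube([319, 281, 27]);
  translate([13, 13, 0]) cylinder(h = 406, r = 13);
  translate([306, 13, 0]) cylinder(h = 406, r = 13);
  translate([13, 268, 0]) cylinder(h = 406, r = 13);
  translate([306, 268, 0]) cylinder(h = 406, r = 13);
}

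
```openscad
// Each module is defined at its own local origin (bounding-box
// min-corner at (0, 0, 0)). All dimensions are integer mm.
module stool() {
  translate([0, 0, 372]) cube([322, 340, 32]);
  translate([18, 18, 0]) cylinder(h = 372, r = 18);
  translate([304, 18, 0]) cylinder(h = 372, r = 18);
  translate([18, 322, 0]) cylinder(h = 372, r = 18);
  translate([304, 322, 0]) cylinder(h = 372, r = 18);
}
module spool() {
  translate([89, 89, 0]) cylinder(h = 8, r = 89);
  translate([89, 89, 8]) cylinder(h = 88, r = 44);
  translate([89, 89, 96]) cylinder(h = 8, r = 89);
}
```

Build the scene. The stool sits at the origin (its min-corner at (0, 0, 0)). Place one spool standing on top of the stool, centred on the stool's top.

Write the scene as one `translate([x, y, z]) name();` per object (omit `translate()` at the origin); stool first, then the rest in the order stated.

stool();
translate([72, 81, 404]) spool();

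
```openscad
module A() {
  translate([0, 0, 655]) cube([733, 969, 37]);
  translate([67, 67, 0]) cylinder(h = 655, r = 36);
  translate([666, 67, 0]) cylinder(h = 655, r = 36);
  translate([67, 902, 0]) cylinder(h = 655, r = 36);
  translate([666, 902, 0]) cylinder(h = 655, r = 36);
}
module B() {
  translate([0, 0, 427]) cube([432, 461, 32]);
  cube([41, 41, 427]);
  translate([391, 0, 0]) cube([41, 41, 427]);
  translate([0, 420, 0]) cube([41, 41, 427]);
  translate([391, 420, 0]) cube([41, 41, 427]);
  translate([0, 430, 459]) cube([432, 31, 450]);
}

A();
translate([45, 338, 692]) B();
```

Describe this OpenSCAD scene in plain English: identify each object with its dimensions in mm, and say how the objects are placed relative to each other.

A is a table: top 733 mm (x) × 969 mm (y), 37 mm thick, upper face at z = 692 mm, on four round legs of 72 mm diameter, each leg's bounding box inset 31 mm from the nearest pair of top edges, running from z = 0 to the bottom of the top.

B is a chair: 432×461 mm seat, 32 mm thick, top at z = 459 mm, on four 41 mm square corner legs flush with the seat edges. A 31 mm thick backrest slab spans the full seat width, extending 450 mm above the seat top, its back face flush with the seat's +y edge.

The chair is on top of the table.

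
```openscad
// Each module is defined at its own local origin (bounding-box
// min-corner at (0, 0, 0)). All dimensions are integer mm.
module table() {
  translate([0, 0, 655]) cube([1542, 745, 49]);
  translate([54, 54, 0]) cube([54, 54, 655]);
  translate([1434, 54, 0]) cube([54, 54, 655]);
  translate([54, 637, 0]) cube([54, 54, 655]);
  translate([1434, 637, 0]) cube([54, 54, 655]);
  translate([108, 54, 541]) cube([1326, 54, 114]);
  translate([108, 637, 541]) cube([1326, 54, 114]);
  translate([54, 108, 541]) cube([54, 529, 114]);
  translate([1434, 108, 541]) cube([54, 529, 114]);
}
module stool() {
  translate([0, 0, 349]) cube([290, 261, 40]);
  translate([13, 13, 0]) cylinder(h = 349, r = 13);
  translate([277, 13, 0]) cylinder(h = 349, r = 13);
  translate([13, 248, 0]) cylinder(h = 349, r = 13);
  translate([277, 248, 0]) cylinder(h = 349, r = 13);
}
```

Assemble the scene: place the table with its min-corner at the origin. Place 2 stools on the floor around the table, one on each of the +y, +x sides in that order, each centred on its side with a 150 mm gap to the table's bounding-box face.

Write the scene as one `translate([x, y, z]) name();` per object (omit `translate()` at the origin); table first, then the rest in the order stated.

table();
translate([626, 895, 0]) stool();
translate([1692, 242, 0]) stool();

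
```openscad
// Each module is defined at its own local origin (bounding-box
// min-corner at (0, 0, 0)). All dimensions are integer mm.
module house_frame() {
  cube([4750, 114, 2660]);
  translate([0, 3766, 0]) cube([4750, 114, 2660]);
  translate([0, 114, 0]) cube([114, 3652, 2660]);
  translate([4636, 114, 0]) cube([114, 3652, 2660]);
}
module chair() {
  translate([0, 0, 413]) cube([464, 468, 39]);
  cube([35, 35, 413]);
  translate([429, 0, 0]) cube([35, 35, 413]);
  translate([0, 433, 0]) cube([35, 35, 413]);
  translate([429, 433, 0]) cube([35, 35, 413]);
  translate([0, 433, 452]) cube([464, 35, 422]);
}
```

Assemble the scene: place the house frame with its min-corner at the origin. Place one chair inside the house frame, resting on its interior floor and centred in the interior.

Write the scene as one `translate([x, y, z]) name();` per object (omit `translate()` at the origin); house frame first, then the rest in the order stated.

house_frame();
translate([2143, 1706, 0]) chair();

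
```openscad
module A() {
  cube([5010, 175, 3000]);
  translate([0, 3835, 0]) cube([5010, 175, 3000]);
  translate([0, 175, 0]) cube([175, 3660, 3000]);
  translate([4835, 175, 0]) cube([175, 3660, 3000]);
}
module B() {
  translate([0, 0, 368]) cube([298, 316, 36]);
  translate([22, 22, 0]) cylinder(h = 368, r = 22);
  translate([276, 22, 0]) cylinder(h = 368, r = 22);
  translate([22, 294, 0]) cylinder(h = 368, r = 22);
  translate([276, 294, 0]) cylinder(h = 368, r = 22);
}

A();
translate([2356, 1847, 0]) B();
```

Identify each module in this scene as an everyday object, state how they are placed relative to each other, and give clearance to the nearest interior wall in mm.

Clearances: x = 2181, y = 1672; minimum 1672 mm.

A is a house frame. B is a stool. The stool sits inside the house frame, centred. The clearance to the nearest interior wall is 1672 mm.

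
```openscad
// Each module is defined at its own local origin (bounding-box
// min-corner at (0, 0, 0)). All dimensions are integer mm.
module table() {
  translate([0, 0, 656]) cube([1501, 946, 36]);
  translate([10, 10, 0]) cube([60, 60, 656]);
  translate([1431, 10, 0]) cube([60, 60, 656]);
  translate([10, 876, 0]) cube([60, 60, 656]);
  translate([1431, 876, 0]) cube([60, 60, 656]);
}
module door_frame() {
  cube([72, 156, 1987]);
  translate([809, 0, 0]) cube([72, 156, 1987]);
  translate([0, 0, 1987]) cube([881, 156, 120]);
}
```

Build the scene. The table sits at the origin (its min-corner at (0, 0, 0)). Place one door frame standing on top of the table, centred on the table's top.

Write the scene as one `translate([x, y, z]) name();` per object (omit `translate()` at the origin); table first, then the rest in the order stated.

table();
translate([310, 395, 692]) door_frame();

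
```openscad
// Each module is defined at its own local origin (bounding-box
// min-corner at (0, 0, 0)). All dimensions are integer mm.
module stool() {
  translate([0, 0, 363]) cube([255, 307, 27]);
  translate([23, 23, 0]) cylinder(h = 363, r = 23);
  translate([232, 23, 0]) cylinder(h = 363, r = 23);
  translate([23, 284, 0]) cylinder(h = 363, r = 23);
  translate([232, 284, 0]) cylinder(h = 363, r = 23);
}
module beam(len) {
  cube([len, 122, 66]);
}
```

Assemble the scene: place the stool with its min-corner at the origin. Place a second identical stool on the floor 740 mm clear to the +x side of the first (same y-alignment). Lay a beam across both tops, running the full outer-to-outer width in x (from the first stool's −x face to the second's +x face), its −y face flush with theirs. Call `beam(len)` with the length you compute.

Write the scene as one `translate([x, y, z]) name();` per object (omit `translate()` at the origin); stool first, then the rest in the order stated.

stool();
translate([995, 0, 0]) stool();
translate([0, 0, 390]) beam(1250);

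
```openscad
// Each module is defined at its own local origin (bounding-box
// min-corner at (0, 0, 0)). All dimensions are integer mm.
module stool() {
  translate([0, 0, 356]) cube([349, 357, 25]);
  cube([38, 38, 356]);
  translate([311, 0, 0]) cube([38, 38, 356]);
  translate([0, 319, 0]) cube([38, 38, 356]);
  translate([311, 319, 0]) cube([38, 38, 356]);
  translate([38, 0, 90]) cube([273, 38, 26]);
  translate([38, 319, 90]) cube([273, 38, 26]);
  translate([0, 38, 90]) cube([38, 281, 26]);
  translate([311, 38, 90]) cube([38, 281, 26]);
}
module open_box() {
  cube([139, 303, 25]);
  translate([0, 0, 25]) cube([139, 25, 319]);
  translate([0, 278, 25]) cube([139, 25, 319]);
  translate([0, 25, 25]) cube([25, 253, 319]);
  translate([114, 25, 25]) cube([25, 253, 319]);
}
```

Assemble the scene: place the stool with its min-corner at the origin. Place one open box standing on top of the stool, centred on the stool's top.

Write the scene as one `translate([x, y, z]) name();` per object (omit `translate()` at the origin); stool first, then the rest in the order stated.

stool();
translate([105, 27, 381]) open_box();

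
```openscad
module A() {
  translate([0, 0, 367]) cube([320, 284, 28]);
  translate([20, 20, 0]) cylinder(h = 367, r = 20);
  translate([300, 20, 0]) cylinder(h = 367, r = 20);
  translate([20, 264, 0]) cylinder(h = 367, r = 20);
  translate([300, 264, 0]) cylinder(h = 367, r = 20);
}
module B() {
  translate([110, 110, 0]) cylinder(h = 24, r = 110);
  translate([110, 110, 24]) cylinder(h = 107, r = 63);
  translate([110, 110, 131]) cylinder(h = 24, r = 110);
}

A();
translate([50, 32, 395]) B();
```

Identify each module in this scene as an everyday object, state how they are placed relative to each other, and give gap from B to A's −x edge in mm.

A is a stool. B is a spool. The spool is on top of the stool, centred. The gap from the spool to the stool's −x edge is 50 mm.

The spool's min-x is at 50; the stool's min-x is 0; gap = 50 mm.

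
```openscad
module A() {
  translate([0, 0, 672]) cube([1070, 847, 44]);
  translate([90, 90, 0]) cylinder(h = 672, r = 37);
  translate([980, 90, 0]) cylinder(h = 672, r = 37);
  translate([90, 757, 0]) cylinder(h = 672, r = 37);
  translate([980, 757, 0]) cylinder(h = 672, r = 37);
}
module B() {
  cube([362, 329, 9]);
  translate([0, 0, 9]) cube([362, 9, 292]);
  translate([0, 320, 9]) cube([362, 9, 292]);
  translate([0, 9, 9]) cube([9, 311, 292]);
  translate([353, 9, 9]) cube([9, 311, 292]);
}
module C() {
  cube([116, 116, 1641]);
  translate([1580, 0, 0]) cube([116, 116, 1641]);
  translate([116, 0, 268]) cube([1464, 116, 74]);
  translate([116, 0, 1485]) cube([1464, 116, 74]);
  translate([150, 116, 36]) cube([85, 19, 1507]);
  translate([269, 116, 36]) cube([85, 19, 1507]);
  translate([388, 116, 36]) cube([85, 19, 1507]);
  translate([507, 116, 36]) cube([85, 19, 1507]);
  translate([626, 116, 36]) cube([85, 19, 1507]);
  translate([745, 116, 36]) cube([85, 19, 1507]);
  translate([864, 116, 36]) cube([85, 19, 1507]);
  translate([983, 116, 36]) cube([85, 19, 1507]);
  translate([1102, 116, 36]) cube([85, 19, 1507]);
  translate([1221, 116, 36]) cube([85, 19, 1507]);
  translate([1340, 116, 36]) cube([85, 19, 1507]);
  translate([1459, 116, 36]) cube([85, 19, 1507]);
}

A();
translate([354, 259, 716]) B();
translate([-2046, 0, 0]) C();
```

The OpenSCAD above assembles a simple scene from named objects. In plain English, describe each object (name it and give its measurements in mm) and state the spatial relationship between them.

A is a rectangular dining table. The top is 1070×847×44 mm with its upper surface at z = 716 mm. It stands on four round legs of 74 mm diameter, each leg's bounding box inset 53 mm from the nearest pair of top edges, running from the floor to the underside of the top.

B is an open storage box with external size 362×329×301 mm and wall thickness 9 mm (the base is also 9 mm thick). The base covers the whole footprint; the four walls stand on the base, with the y-facing walls full-width and the x-facing walls fitting between their inner faces.

C is a fence section. Two 116×116 mm posts, 1641 mm tall, stand on the floor with a clear span of 1464 mm between their inner faces. Two horizontal rails of 116×74 mm section span the gap between the posts with their undersides at z = 268 mm and z = 1485 mm, flush with the posts' −y face. 12 pickets, each 85 mm wide, 19 mm thick and 1507 mm tall, are fixed to the +y face of the rails with their bottoms at z = 36 mm, evenly spaced across the span with equal gaps (rounded down to the nearest mm) at the −x end and between each pair — any rounding remainder accumulates at the +x end.

The open box is on top of the table, centred. The fence section is on the floor beside the table on its −x side.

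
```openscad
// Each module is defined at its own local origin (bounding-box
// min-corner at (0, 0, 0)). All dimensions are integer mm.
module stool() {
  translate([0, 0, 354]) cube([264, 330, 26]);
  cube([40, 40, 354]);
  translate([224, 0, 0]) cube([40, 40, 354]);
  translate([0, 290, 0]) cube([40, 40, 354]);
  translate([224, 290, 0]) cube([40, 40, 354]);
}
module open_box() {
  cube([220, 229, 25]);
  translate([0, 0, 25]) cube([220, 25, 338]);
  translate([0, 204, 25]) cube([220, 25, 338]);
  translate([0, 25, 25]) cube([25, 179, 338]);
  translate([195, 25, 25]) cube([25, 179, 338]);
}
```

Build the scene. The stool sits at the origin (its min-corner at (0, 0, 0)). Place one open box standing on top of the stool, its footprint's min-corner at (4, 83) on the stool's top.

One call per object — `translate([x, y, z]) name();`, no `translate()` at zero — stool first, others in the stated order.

stool();
translate([4, 83, 380]) open_box();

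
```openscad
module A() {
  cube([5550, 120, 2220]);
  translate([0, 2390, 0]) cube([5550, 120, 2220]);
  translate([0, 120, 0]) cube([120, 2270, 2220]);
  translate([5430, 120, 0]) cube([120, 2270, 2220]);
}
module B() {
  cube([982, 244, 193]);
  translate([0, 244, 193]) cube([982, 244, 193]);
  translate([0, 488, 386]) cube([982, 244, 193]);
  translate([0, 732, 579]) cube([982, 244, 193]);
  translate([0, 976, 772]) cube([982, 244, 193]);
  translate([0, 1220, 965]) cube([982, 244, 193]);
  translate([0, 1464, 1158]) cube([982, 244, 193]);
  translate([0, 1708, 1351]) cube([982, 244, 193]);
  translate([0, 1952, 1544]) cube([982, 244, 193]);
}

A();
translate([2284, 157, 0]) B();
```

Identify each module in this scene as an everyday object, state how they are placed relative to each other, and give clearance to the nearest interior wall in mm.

Clearances: x = 2164, y = 37; minimum 37 mm.

A is a house frame. B is a staircase. The staircase sits inside the house frame, centred. The clearance to the nearest interior wall is 37 mm.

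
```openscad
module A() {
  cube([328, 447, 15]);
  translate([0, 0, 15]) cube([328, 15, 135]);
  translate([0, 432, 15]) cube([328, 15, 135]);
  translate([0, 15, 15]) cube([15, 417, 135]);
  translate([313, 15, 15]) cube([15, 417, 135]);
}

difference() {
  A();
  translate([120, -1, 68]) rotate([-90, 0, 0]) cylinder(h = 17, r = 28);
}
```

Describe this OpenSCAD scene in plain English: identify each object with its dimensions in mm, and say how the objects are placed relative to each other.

A is an open storage box with external size 328×447×150 mm and wall thickness 15 mm (the base is also 15 mm thick). The base covers the whole footprint; the four walls stand on the base, with the y-facing walls full-width and the x-facing walls fitting between their inner faces.

The open box has a circular hole of radius 28 mm through its front wall, centred at (x = 120, z = 68).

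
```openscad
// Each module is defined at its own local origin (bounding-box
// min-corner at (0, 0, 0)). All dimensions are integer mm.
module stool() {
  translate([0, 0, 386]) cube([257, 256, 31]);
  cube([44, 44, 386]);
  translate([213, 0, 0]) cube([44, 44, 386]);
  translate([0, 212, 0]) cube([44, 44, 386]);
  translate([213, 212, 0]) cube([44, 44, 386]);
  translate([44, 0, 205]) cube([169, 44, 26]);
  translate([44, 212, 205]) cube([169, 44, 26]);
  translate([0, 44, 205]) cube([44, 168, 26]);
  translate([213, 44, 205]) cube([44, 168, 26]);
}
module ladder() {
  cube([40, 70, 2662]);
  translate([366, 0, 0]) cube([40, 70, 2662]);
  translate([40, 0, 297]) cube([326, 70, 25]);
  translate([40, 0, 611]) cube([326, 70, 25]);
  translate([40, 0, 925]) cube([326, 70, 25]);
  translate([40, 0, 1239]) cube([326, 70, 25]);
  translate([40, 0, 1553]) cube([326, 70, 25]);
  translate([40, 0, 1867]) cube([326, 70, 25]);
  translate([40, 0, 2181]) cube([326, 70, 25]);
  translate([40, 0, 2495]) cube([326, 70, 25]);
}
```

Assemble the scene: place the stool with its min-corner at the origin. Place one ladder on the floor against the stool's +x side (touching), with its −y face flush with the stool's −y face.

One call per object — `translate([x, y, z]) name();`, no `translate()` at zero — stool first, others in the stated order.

stool();
translate([257, 0, 0]) ladder();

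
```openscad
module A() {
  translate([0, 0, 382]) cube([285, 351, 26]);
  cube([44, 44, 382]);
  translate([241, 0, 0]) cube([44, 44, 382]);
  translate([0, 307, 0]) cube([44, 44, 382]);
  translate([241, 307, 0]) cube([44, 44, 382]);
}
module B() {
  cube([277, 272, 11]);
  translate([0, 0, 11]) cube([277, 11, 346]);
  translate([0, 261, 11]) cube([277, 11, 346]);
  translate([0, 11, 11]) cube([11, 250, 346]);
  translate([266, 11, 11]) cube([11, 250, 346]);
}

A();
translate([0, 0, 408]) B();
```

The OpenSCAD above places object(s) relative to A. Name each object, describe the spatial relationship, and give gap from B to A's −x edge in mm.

The open box's min-x is at 0; the stool's min-x is 0; gap = 0 mm.

A is a stool. B is an open box. The open box is on top of the stool. The gap from the open box to the stool's −x edge is 0 mm.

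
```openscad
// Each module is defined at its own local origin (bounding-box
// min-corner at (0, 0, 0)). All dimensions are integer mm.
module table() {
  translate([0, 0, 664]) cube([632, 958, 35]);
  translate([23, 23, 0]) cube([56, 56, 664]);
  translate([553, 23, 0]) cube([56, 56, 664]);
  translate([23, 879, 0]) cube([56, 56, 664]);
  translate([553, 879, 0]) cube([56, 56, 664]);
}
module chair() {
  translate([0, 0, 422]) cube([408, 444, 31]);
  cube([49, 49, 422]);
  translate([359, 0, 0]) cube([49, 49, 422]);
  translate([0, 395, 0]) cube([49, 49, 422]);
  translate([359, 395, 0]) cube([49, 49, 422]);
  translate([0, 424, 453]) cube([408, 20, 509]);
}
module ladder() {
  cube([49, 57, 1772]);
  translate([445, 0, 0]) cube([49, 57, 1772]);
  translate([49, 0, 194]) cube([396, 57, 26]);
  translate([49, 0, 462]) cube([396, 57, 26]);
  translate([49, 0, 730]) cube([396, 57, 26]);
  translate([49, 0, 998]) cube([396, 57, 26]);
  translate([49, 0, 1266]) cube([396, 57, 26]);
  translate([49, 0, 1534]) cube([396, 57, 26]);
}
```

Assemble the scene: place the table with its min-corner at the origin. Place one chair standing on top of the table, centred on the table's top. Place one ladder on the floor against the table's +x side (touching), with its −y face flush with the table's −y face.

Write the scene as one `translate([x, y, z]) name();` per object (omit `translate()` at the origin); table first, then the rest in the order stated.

table();
translate([112, 257, 699]) chair();
translate([632, 0, 0]) ladder();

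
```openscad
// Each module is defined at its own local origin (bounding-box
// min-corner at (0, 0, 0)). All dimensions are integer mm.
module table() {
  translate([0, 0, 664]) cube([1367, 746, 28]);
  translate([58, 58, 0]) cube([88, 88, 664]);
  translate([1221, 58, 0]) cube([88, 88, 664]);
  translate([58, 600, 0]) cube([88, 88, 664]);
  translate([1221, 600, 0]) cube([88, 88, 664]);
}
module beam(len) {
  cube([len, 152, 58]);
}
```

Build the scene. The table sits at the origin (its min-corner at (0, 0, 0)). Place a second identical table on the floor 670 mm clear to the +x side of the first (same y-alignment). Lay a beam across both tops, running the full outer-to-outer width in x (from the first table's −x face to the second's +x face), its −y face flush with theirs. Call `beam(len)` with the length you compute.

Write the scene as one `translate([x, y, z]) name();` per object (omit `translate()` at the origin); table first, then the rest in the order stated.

table();
translate([2037, 0, 0]) table();
translate([0, 0, 692]) beam(3404);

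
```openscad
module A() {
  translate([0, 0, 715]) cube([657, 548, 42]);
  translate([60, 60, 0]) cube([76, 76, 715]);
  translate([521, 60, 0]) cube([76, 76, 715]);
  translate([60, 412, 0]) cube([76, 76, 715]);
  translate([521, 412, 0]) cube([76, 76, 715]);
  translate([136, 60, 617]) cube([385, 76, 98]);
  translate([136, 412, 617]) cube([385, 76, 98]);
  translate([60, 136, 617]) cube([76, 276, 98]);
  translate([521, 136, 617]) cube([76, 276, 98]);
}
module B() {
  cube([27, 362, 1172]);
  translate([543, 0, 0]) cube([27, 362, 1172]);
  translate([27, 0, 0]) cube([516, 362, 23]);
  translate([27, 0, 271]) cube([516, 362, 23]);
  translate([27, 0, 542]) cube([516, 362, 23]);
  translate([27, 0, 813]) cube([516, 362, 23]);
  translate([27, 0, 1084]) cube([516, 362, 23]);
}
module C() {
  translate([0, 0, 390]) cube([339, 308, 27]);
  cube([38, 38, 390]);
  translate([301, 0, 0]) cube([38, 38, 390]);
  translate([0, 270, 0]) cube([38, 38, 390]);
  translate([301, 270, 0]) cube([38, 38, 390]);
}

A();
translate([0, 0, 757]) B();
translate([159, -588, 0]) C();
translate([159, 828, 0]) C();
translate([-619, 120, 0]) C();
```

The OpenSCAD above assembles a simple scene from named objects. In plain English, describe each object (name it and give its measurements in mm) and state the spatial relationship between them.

A is a table: top 657 mm (x) × 548 mm (y), 42 mm thick, upper face at z = 757 mm, on four 76×76 mm square legs, each inset 60 mm from the nearest pair of top edges, running from z = 0 to the bottom of the top. Four apron rails, 76 mm thick and 98 mm tall, run between adjacent legs with their top edges flush with the underside of the top and their outer faces flush with the legs' outer faces.

B is a bookshelf 570 mm wide overall, 362 mm deep and 1172 mm tall. The two sides are 27 mm thick vertical panels. 5 horizontal shelves of 23 mm thickness span between the inner faces of the sides; the lowest shelf sits on the floor and shelves are stacked with a clear vertical gap of 248 mm between each pair.

C is a four-legged stool. The seat is 339×308 mm, 27 mm thick, top at z = 417 mm. It stands on four square legs, each 38×38 mm in cross-section, from z = 0 to the seat underside, each flush with a corner of the seat.

The bookshelf is on top of the table. Three stools sit around the table at the −y, +y, −x sides.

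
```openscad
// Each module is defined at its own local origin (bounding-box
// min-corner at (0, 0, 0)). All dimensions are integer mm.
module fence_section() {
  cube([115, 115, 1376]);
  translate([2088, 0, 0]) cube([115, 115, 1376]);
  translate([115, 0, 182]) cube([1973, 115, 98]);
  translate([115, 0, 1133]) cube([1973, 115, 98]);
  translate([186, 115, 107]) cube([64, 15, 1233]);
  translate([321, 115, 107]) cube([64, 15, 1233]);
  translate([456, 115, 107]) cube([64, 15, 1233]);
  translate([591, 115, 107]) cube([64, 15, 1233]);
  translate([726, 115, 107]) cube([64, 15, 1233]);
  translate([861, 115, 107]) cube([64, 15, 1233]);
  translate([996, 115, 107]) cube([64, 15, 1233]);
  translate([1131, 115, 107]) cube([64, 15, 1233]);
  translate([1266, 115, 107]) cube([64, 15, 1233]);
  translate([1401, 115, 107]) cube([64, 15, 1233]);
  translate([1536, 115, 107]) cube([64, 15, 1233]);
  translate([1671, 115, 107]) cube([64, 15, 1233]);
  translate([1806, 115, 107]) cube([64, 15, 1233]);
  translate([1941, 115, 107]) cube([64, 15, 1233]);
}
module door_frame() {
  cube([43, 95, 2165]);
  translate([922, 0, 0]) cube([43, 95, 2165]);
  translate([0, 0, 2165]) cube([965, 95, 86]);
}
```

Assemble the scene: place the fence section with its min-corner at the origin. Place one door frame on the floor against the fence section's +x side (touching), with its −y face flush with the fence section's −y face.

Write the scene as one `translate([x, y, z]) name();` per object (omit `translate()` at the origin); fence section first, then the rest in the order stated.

fence_section();
translate([2203, 0, 0]) door_frame();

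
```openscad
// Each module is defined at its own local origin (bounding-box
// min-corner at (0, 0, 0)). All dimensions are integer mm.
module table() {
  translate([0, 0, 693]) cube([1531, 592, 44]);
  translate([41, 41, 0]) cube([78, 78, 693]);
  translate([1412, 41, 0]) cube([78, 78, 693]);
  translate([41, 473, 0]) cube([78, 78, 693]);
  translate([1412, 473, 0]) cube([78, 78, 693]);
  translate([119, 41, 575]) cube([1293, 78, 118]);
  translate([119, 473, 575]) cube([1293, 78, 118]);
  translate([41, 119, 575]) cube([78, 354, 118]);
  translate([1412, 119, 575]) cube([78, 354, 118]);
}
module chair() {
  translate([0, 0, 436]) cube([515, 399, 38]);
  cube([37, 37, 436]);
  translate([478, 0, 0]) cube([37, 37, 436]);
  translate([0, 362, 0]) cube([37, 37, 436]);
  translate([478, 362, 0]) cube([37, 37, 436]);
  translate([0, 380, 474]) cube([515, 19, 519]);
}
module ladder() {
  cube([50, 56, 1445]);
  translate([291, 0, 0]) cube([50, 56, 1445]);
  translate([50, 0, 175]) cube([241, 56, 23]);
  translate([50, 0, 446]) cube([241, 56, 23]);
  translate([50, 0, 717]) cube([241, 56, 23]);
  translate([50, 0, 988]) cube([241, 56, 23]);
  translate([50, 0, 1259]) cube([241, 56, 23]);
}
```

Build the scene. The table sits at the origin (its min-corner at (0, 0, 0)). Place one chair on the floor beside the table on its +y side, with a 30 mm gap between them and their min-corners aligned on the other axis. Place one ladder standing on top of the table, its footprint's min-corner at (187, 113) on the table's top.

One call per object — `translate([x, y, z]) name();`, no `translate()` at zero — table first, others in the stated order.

table();
translate([0, 622, 0]) chair();
translate([187, 113, 737]) ladder();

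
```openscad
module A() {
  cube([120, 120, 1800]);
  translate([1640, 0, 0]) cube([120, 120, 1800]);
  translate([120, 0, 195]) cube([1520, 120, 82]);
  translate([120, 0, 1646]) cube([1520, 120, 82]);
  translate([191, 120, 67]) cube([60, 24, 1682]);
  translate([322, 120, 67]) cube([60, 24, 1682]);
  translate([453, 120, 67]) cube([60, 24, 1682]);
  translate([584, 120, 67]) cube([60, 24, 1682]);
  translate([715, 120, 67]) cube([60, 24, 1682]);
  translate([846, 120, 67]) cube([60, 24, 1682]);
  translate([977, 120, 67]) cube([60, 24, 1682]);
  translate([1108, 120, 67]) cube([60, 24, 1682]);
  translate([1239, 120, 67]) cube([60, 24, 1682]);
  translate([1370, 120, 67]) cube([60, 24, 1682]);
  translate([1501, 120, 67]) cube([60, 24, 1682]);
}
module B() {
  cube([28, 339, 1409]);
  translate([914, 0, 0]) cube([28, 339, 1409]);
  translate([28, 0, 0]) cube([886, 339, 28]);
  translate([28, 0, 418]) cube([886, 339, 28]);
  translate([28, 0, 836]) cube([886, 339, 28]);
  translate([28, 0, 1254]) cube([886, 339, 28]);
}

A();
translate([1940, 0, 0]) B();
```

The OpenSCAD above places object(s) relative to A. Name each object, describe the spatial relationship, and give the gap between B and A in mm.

A is a fence section. B is a bookshelf. The bookshelf is on the floor beside the fence section on its +x side. The gap between the bookshelf and the fence section is 180 mm.

The bookshelf's nearest face is 180 mm from the fence section's +x face.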